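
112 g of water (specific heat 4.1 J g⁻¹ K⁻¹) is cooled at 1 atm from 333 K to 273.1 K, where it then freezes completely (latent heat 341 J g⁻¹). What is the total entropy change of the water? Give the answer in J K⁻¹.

ΔS = -231 J/K

Cooling step: ΔS₁ = m c ln(T_tr/T_i) = 112 × 4.1 × ln(273.1/333) = -91.06 J/K.
Phase change: ΔS₂ = −mL/T_tr = −112 × 341 / 273.1 = -139.8 J/K.
ΔS_total = (-91.06) + (-139.8) = -231 J/K.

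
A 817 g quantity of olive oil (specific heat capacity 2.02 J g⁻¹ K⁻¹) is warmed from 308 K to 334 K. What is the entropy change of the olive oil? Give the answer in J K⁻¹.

ΔS = ∫dQ_rev/T = m c ln(T₂/T₁) = 817 × 2.02 × ln(334/308) = 134 J/K.

ΔS = 134 J/K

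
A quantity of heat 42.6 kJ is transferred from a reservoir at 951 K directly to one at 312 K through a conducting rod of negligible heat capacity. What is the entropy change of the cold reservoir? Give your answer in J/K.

ΔS_cold = 137 J/K

The cold reservoir gains heat Q, so ΔS_cold = +Q/T_C = 42600/312 = 137 J/K.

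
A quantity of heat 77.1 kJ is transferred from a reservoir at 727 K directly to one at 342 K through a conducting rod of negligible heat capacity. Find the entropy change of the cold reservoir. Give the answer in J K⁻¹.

The cold reservoir gains heat Q, so ΔS_cold = +Q/T_C = 77100/342 = 225 J/K.

ΔS_cold = 225 J/K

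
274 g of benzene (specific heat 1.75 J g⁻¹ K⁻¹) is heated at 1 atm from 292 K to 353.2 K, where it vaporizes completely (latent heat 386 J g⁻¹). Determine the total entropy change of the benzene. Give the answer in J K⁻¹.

Warming step: ΔS₁ = m c ln(T_tr/T_i) = 274 × 1.75 × ln(353.2/292) = 91.24 J/K.
Phase change: ΔS₂ = +mL/T_tr = 274 × 386 / 353.2 = 299.4 J/K.
ΔS_total = (91.24) + (299.4) = 391 J/K.

ΔS = 391 J/K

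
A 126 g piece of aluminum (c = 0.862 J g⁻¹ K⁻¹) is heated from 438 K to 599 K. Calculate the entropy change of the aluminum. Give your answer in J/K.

ΔS = ∫dQ_rev/T = m c ln(T₂/T₁) = 126 × 0.862 × ln(599/438) = 34 J/K.

ΔS = 34 J/K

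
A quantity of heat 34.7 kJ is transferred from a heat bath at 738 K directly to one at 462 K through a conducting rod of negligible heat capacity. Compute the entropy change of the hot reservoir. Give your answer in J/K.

ΔS_hot = -47 J/K

The hot reservoir loses heat Q, so ΔS_hot = −Q/T_H = −34700/738 = -47 J/K.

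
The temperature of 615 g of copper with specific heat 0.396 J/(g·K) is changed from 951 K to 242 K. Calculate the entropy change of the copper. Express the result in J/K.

ΔS = -333 J/K

ΔS = ∫dQ_rev/T = m c ln(T₂/T₁) = 615 × 0.396 × ln(242/951) = -333 J/K.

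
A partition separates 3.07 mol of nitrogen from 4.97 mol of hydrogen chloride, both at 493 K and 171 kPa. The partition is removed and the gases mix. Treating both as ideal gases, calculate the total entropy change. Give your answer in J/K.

Mole fractions: x_A = 3.07/8.04 = 0.382, x_B = 0.618.
ΔS_mix = −R(n_A ln x_A + n_B ln x_B) = −8.314 × (3.07 ln 0.382 + 4.97 ln 0.618) = 44.4 J/K.

ΔS_mix = 44.4 J/K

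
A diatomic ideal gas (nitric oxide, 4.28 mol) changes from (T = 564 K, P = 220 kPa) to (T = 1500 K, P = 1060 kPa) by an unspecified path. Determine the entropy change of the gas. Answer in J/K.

ΔS = 65.9 J/K

ΔS = nC_p ln(T₂/T₁) − nR ln(P₂/P₁), with C_p = 7R/2 = 29.1 J mol⁻¹ K⁻¹ for a diatomic ideal gas.
ΔS = 4.28 × [29.1 × ln(1500/564) − 8.314 × ln(1060/220)] = 65.9 J/K.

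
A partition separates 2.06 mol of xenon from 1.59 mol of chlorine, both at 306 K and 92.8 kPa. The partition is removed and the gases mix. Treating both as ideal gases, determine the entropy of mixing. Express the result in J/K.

ΔS_mix = 20.8 J/K

Mole fractions: x_A = 2.06/3.65 = 0.564, x_B = 0.436.
ΔS_mix = −R(n_A ln x_A + n_B ln x_B) = −8.314 × (2.06 ln 0.564 + 1.59 ln 0.436) = 20.8 J/K.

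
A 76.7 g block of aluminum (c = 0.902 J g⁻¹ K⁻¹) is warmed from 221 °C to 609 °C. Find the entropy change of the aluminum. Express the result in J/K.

In kelvin: T₁ = 494.15 K, T₂ = 882.15 K. ΔS = ∫dQ_rev/T = m c ln(T₂/T₁) = 76.7 × 0.902 × ln(882.15/494.15) = 40.1 J/K.

ΔS = 40.1 J/K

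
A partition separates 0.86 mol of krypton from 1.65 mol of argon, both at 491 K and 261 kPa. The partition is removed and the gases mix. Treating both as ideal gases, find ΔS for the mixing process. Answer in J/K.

ΔS_mix = 13.4 J/K

Mole fractions: x_A = 0.86/2.51 = 0.343, x_B = 0.657.
ΔS_mix = −R(n_A ln x_A + n_B ln x_B) = −8.314 × (0.86 ln 0.343 + 1.65 ln 0.657) = 13.4 J/K.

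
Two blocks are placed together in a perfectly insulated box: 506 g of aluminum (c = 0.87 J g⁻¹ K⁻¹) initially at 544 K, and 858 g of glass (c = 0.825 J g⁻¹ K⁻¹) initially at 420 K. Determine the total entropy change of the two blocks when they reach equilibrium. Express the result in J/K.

Energy balance: T_f = (m₁c₁T₁ + m₂c₂T₂)/(m₁c₁ + m₂c₂) = 467.55 K.
ΔS₁ = m₁c₁ ln(T_f/T₁) = 440.22 × ln(467.55/544) = -66.67 J/K.
ΔS₂ = m₂c₂ ln(T_f/T₂) = 707.85 × ln(467.55/420) = 75.91 J/K.
ΔS_total = -66.67 + 75.91 = 9.24 J/K.

ΔS_total = 9.24 J/K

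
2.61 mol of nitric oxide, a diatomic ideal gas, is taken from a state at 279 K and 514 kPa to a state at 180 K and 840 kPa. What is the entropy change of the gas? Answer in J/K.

ΔS = nC_p ln(T₂/T₁) − nR ln(P₂/P₁), with C_p = 7R/2 = 29.1 J mol⁻¹ K⁻¹ for a diatomic ideal gas.
ΔS = 2.61 × [29.1 × ln(180/279) − 8.314 × ln(840/514)] = -43.9 J/K.

ΔS = -43.9 J/K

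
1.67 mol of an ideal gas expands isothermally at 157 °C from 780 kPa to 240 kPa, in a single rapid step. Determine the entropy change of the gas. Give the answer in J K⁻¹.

Entropy is a state function, so ΔS_gas depends only on the end states.
For an isothermal ideal gas ΔS_gas = nR ln(P₁/P₂) = 1.67 × 8.314 × ln(780/240) = 16.4 J/K.

ΔS_gas = 16.4 J/K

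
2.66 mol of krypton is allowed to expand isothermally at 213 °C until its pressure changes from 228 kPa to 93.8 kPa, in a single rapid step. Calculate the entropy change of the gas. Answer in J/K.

Entropy is a state function, so ΔS_gas depends only on the end states.
For an isothermal ideal gas ΔS_gas = nR ln(P₁/P₂) = 2.66 × 8.314 × ln(228/93.8) = 19.6 J/K.

ΔS_gas = 19.6 J/K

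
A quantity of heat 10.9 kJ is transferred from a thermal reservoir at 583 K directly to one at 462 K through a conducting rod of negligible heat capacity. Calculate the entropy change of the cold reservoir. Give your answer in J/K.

ΔS_cold = 23.6 J/K

The cold reservoir gains heat Q, so ΔS_cold = +Q/T_C = 10900/462 = 23.6 J/K.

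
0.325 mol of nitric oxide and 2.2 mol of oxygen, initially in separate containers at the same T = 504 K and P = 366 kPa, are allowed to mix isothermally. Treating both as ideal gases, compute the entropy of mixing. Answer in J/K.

ΔS_mix = 8.06 J/K

Mole fractions: x_A = 0.325/2.53 = 0.129, x_B = 0.871.
ΔS_mix = −R(n_A ln x_A + n_B ln x_B) = −8.314 × (0.325 ln 0.129 + 2.2 ln 0.871) = 8.06 J/K.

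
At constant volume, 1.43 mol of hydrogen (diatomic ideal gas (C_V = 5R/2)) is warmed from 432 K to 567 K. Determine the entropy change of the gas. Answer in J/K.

At constant volume, ΔS = nC_V ln(T₂/T₁) with C_V = 5R/2 = 20.79 J mol⁻¹ K⁻¹.
ΔS = 1.43 × 20.79 × ln(567/432) = 8.08 J/K.

ΔS = 8.08 J/K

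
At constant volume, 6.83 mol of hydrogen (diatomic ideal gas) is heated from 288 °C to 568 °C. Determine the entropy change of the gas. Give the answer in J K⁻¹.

ΔS = 57.5 J/K

In kelvin: T₁ = 561.15 K, T₂ = 841.15 K. At constant volume, ΔS = nC_V ln(T₂/T₁) with C_V = 5R/2 = 20.79 J mol⁻¹ K⁻¹.
ΔS = 6.83 × 20.79 × ln(841.15/561.15) = 57.5 J/K.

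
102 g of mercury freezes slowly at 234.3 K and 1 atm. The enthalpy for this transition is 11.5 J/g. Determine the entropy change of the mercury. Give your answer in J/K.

Heat released by the substance: Q = −mL = −102 × 11.5 = −1173 J.
At constant T, ΔS = Q_rev/T = −1173 / 234.3 = -5.01 J/K.

ΔS = -5.01 J/K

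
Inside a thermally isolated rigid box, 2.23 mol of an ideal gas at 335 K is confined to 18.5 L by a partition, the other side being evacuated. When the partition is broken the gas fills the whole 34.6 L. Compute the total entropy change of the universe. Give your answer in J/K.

ΔS_universe = 11.6 J/K

For an ideal gas in free expansion Q = 0 and W = 0, so T is unchanged.
Entropy is a state function; using a reversible isothermal path, ΔS_gas = nR ln(V₂/V₁) = 2.23 × 8.314 × ln(34.6/18.5) = 11.6 J/K.
The insulated surroundings exchange no heat, so ΔS_surr = 0 and ΔS_universe = ΔS_gas.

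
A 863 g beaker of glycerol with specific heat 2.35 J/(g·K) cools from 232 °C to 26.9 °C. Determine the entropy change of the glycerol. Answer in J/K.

In kelvin: T₁ = 505.15 K, T₂ = 300.05 K. ΔS = ∫dQ_rev/T = m c ln(T₂/T₁) = 863 × 2.35 × ln(300.05/505.15) = -1060 J/K.

ΔS = -1060 J/K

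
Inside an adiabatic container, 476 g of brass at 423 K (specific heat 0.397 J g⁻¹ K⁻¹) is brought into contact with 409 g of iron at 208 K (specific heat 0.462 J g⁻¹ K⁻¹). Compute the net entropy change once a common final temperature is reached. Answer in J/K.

ΔS_total = 23.3 J/K

Energy balance: T_f = (m₁c₁T₁ + m₂c₂T₂)/(m₁c₁ + m₂c₂) = 315.5 K.
ΔS₁ = m₁c₁ ln(T_f/T₁) = 188.972 × ln(315.5/423) = -55.41 J/K.
ΔS₂ = m₂c₂ ln(T_f/T₂) = 188.958 × ln(315.5/208) = 78.73 J/K.
ΔS_total = -55.41 + 78.73 = 23.3 J/K.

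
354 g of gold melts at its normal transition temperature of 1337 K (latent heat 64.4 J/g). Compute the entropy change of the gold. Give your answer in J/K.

ΔS = 17.1 J/K

Heat absorbed by the substance: Q = mL = 354 × 64.4 = 22797.6 J.
At constant T, ΔS = Q_rev/T = 22797.6 / 1337 = 17.1 J/K.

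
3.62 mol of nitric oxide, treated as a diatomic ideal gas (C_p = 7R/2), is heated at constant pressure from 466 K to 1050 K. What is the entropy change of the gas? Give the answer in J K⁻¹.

At constant pressure, ΔS = nC_p ln(T₂/T₁) with C_p = 7R/2 = 29.1 J mol⁻¹ K⁻¹.
ΔS = 3.62 × 29.1 × ln(1050/466) = 85.6 J/K.

ΔS = 85.6 J/K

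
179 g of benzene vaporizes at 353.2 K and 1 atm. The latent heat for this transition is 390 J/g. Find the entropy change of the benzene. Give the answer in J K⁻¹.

ΔS = 198 J/K

Heat absorbed by the substance: Q = mL = 179 × 390 = 69810 J.
At constant T, ΔS = Q_rev/T = 69810 / 353.2 = 198 J/K.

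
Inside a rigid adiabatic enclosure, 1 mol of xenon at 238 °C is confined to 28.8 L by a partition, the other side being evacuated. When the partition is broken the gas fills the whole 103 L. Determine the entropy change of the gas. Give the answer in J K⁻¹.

ΔS_gas = 10.6 J/K

For an ideal gas in free expansion Q = 0 and W = 0, so T is unchanged.
Entropy is a state function; using a reversible isothermal path, ΔS_gas = nR ln(V₂/V₁) = 1 × 8.314 × ln(103/28.8) = 10.6 J/K.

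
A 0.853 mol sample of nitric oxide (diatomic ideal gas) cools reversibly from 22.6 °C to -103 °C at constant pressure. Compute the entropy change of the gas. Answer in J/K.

ΔS = -13.7 J/K

In kelvin: T₁ = 295.75 K, T₂ = 170.15 K. At constant pressure, ΔS = nC_p ln(T₂/T₁) with C_p = 7R/2 = 29.1 J mol⁻¹ K⁻¹.
ΔS = 0.853 × 29.1 × ln(170.15/295.75) = -13.7 J/K.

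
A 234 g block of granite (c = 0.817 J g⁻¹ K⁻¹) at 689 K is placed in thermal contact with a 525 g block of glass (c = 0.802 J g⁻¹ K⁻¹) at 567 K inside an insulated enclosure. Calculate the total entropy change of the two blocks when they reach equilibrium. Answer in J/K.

Energy balance: T_f = (m₁c₁T₁ + m₂c₂T₂)/(m₁c₁ + m₂c₂) = 605.1 K.
ΔS₁ = m₁c₁ ln(T_f/T₁) = 191.178 × ln(605.1/689) = -24.8251 J/K.
ΔS₂ = m₂c₂ ln(T_f/T₂) = 421.05 × ln(605.1/567) = 27.3803 J/K.
ΔS_total = -24.8251 + 27.3803 = 2.56 J/K.

ΔS_total = 2.56 J/K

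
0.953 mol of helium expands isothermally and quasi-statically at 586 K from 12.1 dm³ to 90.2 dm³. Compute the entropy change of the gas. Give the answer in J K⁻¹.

For an isothermal ideal gas ΔS_gas = nR ln(V₂/V₁) = 0.953 × 8.314 × ln(90.2/12.1) = 15.9 J/K.

ΔS_gas = 15.9 J/K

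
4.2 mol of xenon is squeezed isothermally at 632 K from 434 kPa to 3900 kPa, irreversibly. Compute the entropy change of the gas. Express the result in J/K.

Entropy is a state function, so ΔS_gas depends only on the end states.
For an isothermal ideal gas ΔS_gas = nR ln(P₁/P₂) = 4.2 × 8.314 × ln(434/3900) = -76.7 J/K.

ΔS_gas = -76.7 J/K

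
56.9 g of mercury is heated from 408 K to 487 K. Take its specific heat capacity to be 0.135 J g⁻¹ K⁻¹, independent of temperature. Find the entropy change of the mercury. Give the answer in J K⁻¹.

ΔS = 1.36 J/K

ΔS = ∫dQ_rev/T = m c ln(T₂/T₁) = 56.9 × 0.135 × ln(487/408) = 1.36 J/K.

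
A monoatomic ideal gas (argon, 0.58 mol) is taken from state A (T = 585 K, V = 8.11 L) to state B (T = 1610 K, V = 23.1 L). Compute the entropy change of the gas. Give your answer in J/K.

ΔS = 12.4 J/K

Entropy is a state function: ΔS = nC_V ln(T₂/T₁) + nR ln(V₂/V₁), with C_V = 3R/2 = 12.47 J mol⁻¹ K⁻¹ for a monoatomic ideal gas.
ΔS = 0.58 × [12.47 × ln(1610/585) + 8.314 × ln(23.1/8.11)] = 12.4 J/K.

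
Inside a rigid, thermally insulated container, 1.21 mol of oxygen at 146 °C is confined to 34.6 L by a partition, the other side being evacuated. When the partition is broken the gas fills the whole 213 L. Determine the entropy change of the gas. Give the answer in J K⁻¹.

ΔS_gas = 18.3 J/K

For an ideal gas in free expansion Q = 0 and W = 0, so T is unchanged.
Entropy is a state function; using a reversible isothermal path, ΔS_gas = nR ln(V₂/V₁) = 1.21 × 8.314 × ln(213/34.6) = 18.3 J/K.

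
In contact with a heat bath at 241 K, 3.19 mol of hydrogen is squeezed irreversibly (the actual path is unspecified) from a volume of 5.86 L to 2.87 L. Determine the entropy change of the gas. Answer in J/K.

ΔS_gas = -18.9 J/K

Entropy is a state function, so ΔS_gas depends only on the end states.
For an isothermal ideal gas ΔS_gas = nR ln(V₂/V₁) = 3.19 × 8.314 × ln(2.87/5.86) = -18.9 J/K.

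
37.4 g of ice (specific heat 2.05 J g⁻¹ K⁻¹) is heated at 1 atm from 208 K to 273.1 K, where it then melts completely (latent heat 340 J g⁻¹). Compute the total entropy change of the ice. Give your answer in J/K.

ΔS = 67.4 J/K

Warming step: ΔS₁ = m c ln(T_tr/T_i) = 37.4 × 2.05 × ln(273.1/208) = 20.88 J/K.
Phase change: ΔS₂ = +mL/T_tr = 37.4 × 340 / 273.1 = 46.56 J/K.
ΔS_total = (20.88) + (46.56) = 67.4 J/K.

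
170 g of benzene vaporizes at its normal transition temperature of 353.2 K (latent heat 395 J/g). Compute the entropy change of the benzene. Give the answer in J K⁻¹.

Heat absorbed by the substance: Q = mL = 170 × 395 = 67150 J.
At constant T, ΔS = Q_rev/T = 67150 / 353.2 = 190 J/K.

ΔS = 190 J/K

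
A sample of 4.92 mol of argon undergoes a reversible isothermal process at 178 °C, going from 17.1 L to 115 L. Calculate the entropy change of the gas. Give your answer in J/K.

ΔS_gas = 78 J/K

For an isothermal ideal gas ΔS_gas = nR ln(V₂/V₁) = 4.92 × 8.314 × ln(115/17.1) = 78 J/K.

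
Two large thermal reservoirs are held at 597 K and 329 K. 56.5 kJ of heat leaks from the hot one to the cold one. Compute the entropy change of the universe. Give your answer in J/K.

ΔS_hot = −Q/T_H = −56500/597 = -94.64 J/K and ΔS_cold = +Q/T_C = 56500/329 = 171.7 J/K.
ΔS_total = -94.64 + 171.7 = 77.1 J/K, positive as the second law requires.

ΔS_total = 77.1 J/K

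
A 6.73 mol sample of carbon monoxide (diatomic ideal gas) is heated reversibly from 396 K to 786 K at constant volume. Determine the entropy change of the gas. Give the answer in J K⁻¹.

ΔS = 95.9 J/K

At constant volume, ΔS = nC_V ln(T₂/T₁) with C_V = 5R/2 = 20.79 J mol⁻¹ K⁻¹.
ΔS = 6.73 × 20.79 × ln(786/396) = 95.9 J/K.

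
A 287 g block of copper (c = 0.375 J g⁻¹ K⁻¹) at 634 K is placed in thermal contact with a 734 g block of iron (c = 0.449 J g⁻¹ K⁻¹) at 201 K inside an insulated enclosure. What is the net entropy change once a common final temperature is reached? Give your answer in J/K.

ΔS_total = 62.4 J/K

Energy balance: T_f = (m₁c₁T₁ + m₂c₂T₂)/(m₁c₁ + m₂c₂) = 307.59 K.
ΔS₁ = m₁c₁ ln(T_f/T₁) = 107.625 × ln(307.59/634) = -77.84 J/K.
ΔS₂ = m₂c₂ ln(T_f/T₂) = 329.566 × ln(307.59/201) = 140.2 J/K.
ΔS_total = -77.84 + 140.2 = 62.4 J/K.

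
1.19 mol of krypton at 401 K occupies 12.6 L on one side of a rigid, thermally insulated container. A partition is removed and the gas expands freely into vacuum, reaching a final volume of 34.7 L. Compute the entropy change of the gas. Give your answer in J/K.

ΔS_gas = 10 J/K

No heat is exchanged and no work is done, so the ideal-gas temperature stays constant.
Entropy is a state function; using a reversible isothermal path, ΔS_gas = nR ln(V₂/V₁) = 1.19 × 8.314 × ln(34.7/12.6) = 10 J/K.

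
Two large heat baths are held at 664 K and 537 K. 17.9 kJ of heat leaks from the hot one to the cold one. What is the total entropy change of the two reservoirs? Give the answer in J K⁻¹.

ΔS_hot = −Q/T_H = −17900/664 = -26.958 J/K and ΔS_cold = +Q/T_C = 17900/537 = 33.333 J/K.
ΔS_total = -26.958 + 33.333 = 6.38 J/K, positive as the second law requires.

ΔS_total = 6.38 J/K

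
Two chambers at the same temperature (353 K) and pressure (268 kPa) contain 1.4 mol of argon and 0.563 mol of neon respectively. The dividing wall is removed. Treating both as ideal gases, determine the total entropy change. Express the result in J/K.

Mole fractions: x_A = 1.4/1.96 = 0.713, x_B = 0.287.
ΔS_mix = −R(n_A ln x_A + n_B ln x_B) = −8.314 × (1.4 ln 0.713 + 0.563 ln 0.287) = 9.78 J/K.

ΔS_mix = 9.78 J/K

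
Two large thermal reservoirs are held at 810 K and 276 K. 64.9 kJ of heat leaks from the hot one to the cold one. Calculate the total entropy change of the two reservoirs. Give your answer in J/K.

ΔS_hot = −Q/T_H = −64900/810 = -80.12 J/K and ΔS_cold = +Q/T_C = 64900/276 = 235.1 J/K.
ΔS_total = -80.12 + 235.1 = 155 J/K, positive as the second law requires.

ΔS_total = 155 J/K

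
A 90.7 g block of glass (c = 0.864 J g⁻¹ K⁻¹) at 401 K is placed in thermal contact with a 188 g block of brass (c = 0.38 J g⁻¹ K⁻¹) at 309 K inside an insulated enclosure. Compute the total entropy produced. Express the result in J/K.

Energy balance: T_f = (m₁c₁T₁ + m₂c₂T₂)/(m₁c₁ + m₂c₂) = 357.13 K.
ΔS₁ = m₁c₁ ln(T_f/T₁) = 78.3648 × ln(357.13/401) = -9.08 J/K.
ΔS₂ = m₂c₂ ln(T_f/T₂) = 71.44 × ln(357.13/309) = 10.34 J/K.
ΔS_total = -9.08 + 10.34 = 1.26 J/K.

ΔS_total = 1.26 J/K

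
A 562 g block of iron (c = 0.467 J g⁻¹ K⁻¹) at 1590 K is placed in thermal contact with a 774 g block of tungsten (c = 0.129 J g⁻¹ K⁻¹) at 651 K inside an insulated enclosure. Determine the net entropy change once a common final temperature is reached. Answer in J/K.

ΔS_total = 24.8 J/K

Energy balance: T_f = (m₁c₁T₁ + m₂c₂T₂)/(m₁c₁ + m₂c₂) = 1331.2 K.
ΔS₁ = m₁c₁ ln(T_f/T₁) = 262.454 × ln(1331.2/1590) = -46.62 J/K.
ΔS₂ = m₂c₂ ln(T_f/T₂) = 99.846 × ln(1331.2/651) = 71.42 J/K.
ΔS_total = -46.62 + 71.42 = 24.8 J/K.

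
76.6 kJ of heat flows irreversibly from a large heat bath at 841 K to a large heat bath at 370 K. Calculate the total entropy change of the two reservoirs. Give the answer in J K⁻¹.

ΔS_hot = −Q/T_H = −76600/841 = -91.08 J/K and ΔS_cold = +Q/T_C = 76600/370 = 207 J/K.
ΔS_total = -91.08 + 207 = 116 J/K, positive as the second law requires.

ΔS_total = 116 J/K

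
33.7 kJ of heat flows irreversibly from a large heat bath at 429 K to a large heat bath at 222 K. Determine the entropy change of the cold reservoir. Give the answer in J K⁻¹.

The cold reservoir gains heat Q, so ΔS_cold = +Q/T_C = 33700/222 = 152 J/K.

ΔS_cold = 152 J/K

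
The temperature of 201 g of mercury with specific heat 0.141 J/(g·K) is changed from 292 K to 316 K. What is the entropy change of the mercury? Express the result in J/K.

ΔS = 2.24 J/K

ΔS = ∫dQ_rev/T = m c ln(T₂/T₁) = 201 × 0.141 × ln(316/292) = 2.24 J/K.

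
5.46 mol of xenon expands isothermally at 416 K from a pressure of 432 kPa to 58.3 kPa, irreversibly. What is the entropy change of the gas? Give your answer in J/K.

ΔS_gas = 90.9 J/K

Entropy is a state function, so ΔS_gas depends only on the end states.
For an isothermal ideal gas ΔS_gas = nR ln(P₁/P₂) = 5.46 × 8.314 × ln(432/58.3) = 90.9 J/K.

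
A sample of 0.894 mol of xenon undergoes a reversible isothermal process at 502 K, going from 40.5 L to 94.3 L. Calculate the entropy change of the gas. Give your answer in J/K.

For an isothermal ideal gas ΔS_gas = nR ln(V₂/V₁) = 0.894 × 8.314 × ln(94.3/40.5) = 6.28 J/K.

ΔS_gas = 6.28 J/K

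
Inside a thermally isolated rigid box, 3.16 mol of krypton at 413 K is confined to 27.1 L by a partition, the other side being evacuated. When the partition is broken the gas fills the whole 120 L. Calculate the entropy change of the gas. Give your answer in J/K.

ΔS_gas = 39.1 J/K

For an ideal gas in free expansion Q = 0 and W = 0, so T is unchanged.
Entropy is a state function; using a reversible isothermal path, ΔS_gas = nR ln(V₂/V₁) = 3.16 × 8.314 × ln(120/27.1) = 39.1 J/K.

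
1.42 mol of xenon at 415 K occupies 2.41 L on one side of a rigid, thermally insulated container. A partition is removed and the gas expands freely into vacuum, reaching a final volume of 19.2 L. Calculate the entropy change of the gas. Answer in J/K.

ΔS_gas = 24.5 J/K

No heat is exchanged and no work is done, so the ideal-gas temperature stays constant.
Entropy is a state function; using a reversible isothermal path, ΔS_gas = nR ln(V₂/V₁) = 1.42 × 8.314 × ln(19.2/2.41) = 24.5 J/K.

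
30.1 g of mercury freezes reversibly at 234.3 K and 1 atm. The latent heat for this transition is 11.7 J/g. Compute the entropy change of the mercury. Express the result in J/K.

Heat released by the substance: Q = −mL = −30.1 × 11.7 = −352.17 J.
At constant T, ΔS = Q_rev/T = −352.17 / 234.3 = -1.5 J/K.

ΔS = -1.5 J/K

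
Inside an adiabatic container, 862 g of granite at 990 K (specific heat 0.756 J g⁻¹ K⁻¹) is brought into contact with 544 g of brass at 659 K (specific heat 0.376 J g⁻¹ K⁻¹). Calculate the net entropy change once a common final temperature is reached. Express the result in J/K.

ΔS_total = 12 J/K

Energy balance: T_f = (m₁c₁T₁ + m₂c₂T₂)/(m₁c₁ + m₂c₂) = 910.93 K.
ΔS₁ = m₁c₁ ln(T_f/T₁) = 651.672 × ln(910.93/990) = -54.25 J/K.
ΔS₂ = m₂c₂ ln(T_f/T₂) = 204.544 × ln(910.93/659) = 66.22 J/K.
ΔS_total = -54.25 + 66.22 = 12 J/K.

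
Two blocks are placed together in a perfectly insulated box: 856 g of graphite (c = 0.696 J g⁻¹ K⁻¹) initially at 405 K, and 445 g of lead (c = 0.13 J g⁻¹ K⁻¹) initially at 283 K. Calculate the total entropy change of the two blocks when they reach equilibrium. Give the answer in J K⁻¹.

Energy balance: T_f = (m₁c₁T₁ + m₂c₂T₂)/(m₁c₁ + m₂c₂) = 394.2 K.
ΔS₁ = m₁c₁ ln(T_f/T₁) = 595.776 × ln(394.2/405) = -16.1 J/K.
ΔS₂ = m₂c₂ ln(T_f/T₂) = 57.85 × ln(394.2/283) = 19.17 J/K.
ΔS_total = -16.1 + 19.17 = 3.07 J/K.

ΔS_total = 3.07 J/K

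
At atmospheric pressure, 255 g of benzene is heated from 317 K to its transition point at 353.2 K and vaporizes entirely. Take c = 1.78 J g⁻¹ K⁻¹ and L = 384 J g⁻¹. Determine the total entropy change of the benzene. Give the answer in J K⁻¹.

ΔS = 326 J/K

Warming step: ΔS₁ = m c ln(T_tr/T_i) = 255 × 1.78 × ln(353.2/317) = 49.08 J/K.
Phase change: ΔS₂ = +mL/T_tr = 255 × 384 / 353.2 = 277.2 J/K.
ΔS_total = (49.08) + (277.2) = 326 J/K.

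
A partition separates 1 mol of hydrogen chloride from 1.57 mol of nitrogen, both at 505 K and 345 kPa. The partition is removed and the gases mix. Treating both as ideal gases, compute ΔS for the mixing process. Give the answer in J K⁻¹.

ΔS_mix = 14.3 J/K

Mole fractions: x_A = 1/2.57 = 0.389, x_B = 0.611.
ΔS_mix = −R(n_A ln x_A + n_B ln x_B) = −8.314 × (1 ln 0.389 + 1.57 ln 0.611) = 14.3 J/K.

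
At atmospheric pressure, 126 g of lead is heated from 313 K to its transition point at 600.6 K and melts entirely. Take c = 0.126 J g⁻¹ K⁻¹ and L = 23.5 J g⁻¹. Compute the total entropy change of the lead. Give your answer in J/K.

Warming step: ΔS₁ = m c ln(T_tr/T_i) = 126 × 0.126 × ln(600.6/313) = 10.35 J/K.
Phase change: ΔS₂ = +mL/T_tr = 126 × 23.5 / 600.6 = 4.93 J/K.
ΔS_total = (10.35) + (4.93) = 15.3 J/K.

ΔS = 15.3 J/K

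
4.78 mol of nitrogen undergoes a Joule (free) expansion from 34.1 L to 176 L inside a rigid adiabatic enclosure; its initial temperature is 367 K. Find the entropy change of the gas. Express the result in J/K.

No heat is exchanged and no work is done, so the ideal-gas temperature stays constant.
Entropy is a state function; using a reversible isothermal path, ΔS_gas = nR ln(V₂/V₁) = 4.78 × 8.314 × ln(176/34.1) = 65.2 J/K.

ΔS_gas = 65.2 J/K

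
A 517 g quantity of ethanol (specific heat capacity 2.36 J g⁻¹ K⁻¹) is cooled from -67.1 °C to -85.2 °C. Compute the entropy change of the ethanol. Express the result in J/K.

ΔS = -112 J/K

In kelvin: T₁ = 206.05 K, T₂ = 187.95 K. ΔS = ∫dQ_rev/T = m c ln(T₂/T₁) = 517 × 2.36 × ln(187.95/206.05) = -112 J/K.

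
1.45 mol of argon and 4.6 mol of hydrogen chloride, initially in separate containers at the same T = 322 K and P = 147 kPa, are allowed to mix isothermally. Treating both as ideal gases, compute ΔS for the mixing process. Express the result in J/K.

ΔS_mix = 27.7 J/K

Mole fractions: x_A = 1.45/6.05 = 0.24, x_B = 0.76.
ΔS_mix = −R(n_A ln x_A + n_B ln x_B) = −8.314 × (1.45 ln 0.24 + 4.6 ln 0.76) = 27.7 J/K.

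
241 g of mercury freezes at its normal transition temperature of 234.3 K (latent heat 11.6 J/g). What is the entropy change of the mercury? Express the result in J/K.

Heat released by the substance: Q = −mL = −241 × 11.6 = −2795.6 J.
At constant T, ΔS = Q_rev/T = −2795.6 / 234.3 = -11.9 J/K.

ΔS = -11.9 J/K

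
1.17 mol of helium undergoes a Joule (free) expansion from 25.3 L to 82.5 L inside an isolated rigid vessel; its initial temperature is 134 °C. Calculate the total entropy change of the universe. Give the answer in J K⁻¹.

ΔS_universe = 11.5 J/K

No heat is exchanged and no work is done, so the ideal-gas temperature stays constant.
Entropy is a state function; using a reversible isothermal path, ΔS_gas = nR ln(V₂/V₁) = 1.17 × 8.314 × ln(82.5/25.3) = 11.5 J/K.
The insulated surroundings exchange no heat, so ΔS_surr = 0 and ΔS_universe = ΔS_gas.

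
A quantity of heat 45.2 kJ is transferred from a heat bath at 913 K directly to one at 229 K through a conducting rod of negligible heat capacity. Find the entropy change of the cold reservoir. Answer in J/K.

The cold reservoir gains heat Q, so ΔS_cold = +Q/T_C = 45200/229 = 197 J/K.

ΔS_cold = 197 J/K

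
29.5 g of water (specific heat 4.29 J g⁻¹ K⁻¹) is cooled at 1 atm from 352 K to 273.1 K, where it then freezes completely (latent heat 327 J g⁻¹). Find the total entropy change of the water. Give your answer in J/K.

Cooling step: ΔS₁ = m c ln(T_tr/T_i) = 29.5 × 4.29 × ln(273.1/352) = -32.12 J/K.
Phase change: ΔS₂ = −mL/T_tr = −29.5 × 327 / 273.1 = -35.32 J/K.
ΔS_total = (-32.12) + (-35.32) = -67.4 J/K.

ΔS = -67.4 J/K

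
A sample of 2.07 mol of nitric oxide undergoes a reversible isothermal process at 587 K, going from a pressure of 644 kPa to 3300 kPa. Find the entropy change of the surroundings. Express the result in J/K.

For an isothermal ideal gas ΔS_gas = nR ln(P₁/P₂) = 2.07 × 8.314 × ln(644/3300) = -28.1 J/K.
The process is reversible, so ΔS_surr = −ΔS_gas = 28.1 J/K and ΔS_universe = 0.

ΔS_surr = 28.1 J/K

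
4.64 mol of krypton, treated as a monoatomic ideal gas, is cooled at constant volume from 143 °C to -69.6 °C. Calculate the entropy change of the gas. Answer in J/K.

In kelvin: T₁ = 416.15 K, T₂ = 203.55 K. At constant volume, ΔS = nC_V ln(T₂/T₁) with C_V = 3R/2 = 12.47 J mol⁻¹ K⁻¹.
ΔS = 4.64 × 12.47 × ln(203.55/416.15) = -41.4 J/K.

ΔS = -41.4 J/K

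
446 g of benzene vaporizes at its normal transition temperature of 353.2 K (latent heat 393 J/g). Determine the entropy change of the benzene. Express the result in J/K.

ΔS = 496 J/K

Heat absorbed by the substance: Q = mL = 446 × 393 = 175278 J.
At constant T, ΔS = Q_rev/T = 175278 / 353.2 = 496 J/K.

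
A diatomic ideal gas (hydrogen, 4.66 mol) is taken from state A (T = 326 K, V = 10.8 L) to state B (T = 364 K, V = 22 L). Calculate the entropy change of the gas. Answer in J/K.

Entropy is a state function: ΔS = nC_V ln(T₂/T₁) + nR ln(V₂/V₁), with C_V = 5R/2 = 20.79 J mol⁻¹ K⁻¹ for a diatomic ideal gas.
ΔS = 4.66 × [20.79 × ln(364/326) + 8.314 × ln(22/10.8)] = 38.2 J/K.

ΔS = 38.2 J/K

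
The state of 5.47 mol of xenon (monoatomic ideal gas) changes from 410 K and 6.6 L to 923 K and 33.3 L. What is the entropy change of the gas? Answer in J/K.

Entropy is a state function: ΔS = nC_V ln(T₂/T₁) + nR ln(V₂/V₁), with C_V = 3R/2 = 12.47 J mol⁻¹ K⁻¹ for a monoatomic ideal gas.
ΔS = 5.47 × [12.47 × ln(923/410) + 8.314 × ln(33.3/6.6)] = 129 J/K.

ΔS = 129 J/K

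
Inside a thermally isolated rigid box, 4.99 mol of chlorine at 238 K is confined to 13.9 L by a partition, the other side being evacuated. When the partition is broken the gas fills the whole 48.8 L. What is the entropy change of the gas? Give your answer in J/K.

No heat is exchanged and no work is done, so the ideal-gas temperature stays constant.
Entropy is a state function; using a reversible isothermal path, ΔS_gas = nR ln(V₂/V₁) = 4.99 × 8.314 × ln(48.8/13.9) = 52.1 J/K.

ΔS_gas = 52.1 J/K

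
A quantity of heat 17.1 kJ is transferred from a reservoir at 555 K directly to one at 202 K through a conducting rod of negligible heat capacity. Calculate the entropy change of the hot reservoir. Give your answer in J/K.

ΔS_hot = -30.8 J/K

The hot reservoir loses heat Q, so ΔS_hot = −Q/T_H = −17100/555 = -30.8 J/K.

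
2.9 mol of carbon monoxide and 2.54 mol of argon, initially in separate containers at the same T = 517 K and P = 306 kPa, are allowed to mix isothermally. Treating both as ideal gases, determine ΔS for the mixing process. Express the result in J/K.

Mole fractions: x_A = 2.9/5.44 = 0.533, x_B = 0.467.
ΔS_mix = −R(n_A ln x_A + n_B ln x_B) = −8.314 × (2.9 ln 0.533 + 2.54 ln 0.467) = 31.3 J/K.

ΔS_mix = 31.3 J/K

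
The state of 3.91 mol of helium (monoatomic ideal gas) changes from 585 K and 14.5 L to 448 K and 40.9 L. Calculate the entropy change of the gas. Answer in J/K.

ΔS = 20.7 J/K

Entropy is a state function: ΔS = nC_V ln(T₂/T₁) + nR ln(V₂/V₁), with C_V = 3R/2 = 12.47 J mol⁻¹ K⁻¹ for a monoatomic ideal gas.
ΔS = 3.91 × [12.47 × ln(448/585) + 8.314 × ln(40.9/14.5)] = 20.7 J/K.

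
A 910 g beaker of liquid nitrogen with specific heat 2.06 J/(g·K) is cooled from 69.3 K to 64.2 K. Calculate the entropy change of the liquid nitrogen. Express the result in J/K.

ΔS = ∫dQ_rev/T = m c ln(T₂/T₁) = 910 × 2.06 × ln(64.2/69.3) = -143 J/K.

ΔS = -143 J/K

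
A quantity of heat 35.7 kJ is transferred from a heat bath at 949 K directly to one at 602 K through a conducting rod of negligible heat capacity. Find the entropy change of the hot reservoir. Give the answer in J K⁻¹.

The hot reservoir loses heat Q, so ΔS_hot = −Q/T_H = −35700/949 = -37.6 J/K.

ΔS_hot = -37.6 J/K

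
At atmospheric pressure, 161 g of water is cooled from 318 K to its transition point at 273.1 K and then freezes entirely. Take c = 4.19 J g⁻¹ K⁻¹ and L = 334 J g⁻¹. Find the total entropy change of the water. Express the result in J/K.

Cooling step: ΔS₁ = m c ln(T_tr/T_i) = 161 × 4.19 × ln(273.1/318) = -102.7 J/K.
Phase change: ΔS₂ = −mL/T_tr = −161 × 334 / 273.1 = -196.9 J/K.
ΔS_total = (-102.7) + (-196.9) = -300 J/K.

ΔS = -300 J/K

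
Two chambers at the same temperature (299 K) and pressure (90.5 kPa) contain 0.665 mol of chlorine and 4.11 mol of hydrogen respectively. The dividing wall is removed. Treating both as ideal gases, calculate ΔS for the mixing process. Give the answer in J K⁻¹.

Mole fractions: x_A = 0.665/4.78 = 0.139, x_B = 0.861.
ΔS_mix = −R(n_A ln x_A + n_B ln x_B) = −8.314 × (0.665 ln 0.139 + 4.11 ln 0.861) = 16 J/K.

ΔS_mix = 16 J/K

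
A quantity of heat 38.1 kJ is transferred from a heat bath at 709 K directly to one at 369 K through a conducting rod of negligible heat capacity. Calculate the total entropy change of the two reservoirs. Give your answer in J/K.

ΔS_total = 49.5 J/K

ΔS_hot = −Q/T_H = −38100/709 = -53.738 J/K and ΔS_cold = +Q/T_C = 38100/369 = 103.25 J/K.
ΔS_total = -53.738 + 103.25 = 49.5 J/K, positive as the second law requires.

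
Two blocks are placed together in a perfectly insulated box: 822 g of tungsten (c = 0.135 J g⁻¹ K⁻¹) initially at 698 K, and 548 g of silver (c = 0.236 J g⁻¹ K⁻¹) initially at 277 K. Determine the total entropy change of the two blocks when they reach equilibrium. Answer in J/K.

Energy balance: T_f = (m₁c₁T₁ + m₂c₂T₂)/(m₁c₁ + m₂c₂) = 471.42 K.
ΔS₁ = m₁c₁ ln(T_f/T₁) = 110.97 × ln(471.42/698) = -43.55 J/K.
ΔS₂ = m₂c₂ ln(T_f/T₂) = 129.328 × ln(471.42/277) = 68.77 J/K.
ΔS_total = -43.55 + 68.77 = 25.2 J/K.

ΔS_total = 25.2 J/K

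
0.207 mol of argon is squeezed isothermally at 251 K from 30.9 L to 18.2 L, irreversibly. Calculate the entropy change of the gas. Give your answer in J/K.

ΔS_gas = -0.911 J/K

Entropy is a state function, so ΔS_gas depends only on the end states.
For an isothermal ideal gas ΔS_gas = nR ln(V₂/V₁) = 0.207 × 8.314 × ln(18.2/30.9) = -0.911 J/K.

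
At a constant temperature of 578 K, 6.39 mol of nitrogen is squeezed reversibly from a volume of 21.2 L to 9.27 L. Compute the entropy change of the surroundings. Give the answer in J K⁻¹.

ΔS_surr = 43.9 J/K

For an isothermal ideal gas ΔS_gas = nR ln(V₂/V₁) = 6.39 × 8.314 × ln(9.27/21.2) = -43.9 J/K.
The process is reversible, so ΔS_surr = −ΔS_gas = 43.9 J/K and ΔS_universe = 0.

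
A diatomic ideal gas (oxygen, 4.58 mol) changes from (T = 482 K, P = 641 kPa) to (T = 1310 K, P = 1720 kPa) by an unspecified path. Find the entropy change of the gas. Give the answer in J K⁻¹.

ΔS = 95.7 J/K

ΔS = nC_p ln(T₂/T₁) − nR ln(P₂/P₁), with C_p = 7R/2 = 29.1 J mol⁻¹ K⁻¹ for a diatomic ideal gas.
ΔS = 4.58 × [29.1 × ln(1310/482) − 8.314 × ln(1720/641)] = 95.7 J/K.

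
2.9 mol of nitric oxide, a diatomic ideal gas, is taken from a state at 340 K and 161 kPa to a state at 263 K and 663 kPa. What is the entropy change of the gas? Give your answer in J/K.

ΔS = -55.8 J/K

ΔS = nC_p ln(T₂/T₁) − nR ln(P₂/P₁), with C_p = 7R/2 = 29.1 J mol⁻¹ K⁻¹ for a diatomic ideal gas.
ΔS = 2.9 × [29.1 × ln(263/340) − 8.314 × ln(663/161)] = -55.8 J/K.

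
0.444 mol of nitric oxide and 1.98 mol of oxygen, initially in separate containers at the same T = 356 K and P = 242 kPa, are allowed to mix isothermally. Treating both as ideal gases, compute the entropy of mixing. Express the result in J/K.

ΔS_mix = 9.6 J/K

Mole fractions: x_A = 0.444/2.42 = 0.183, x_B = 0.817.
ΔS_mix = −R(n_A ln x_A + n_B ln x_B) = −8.314 × (0.444 ln 0.183 + 1.98 ln 0.817) = 9.6 J/K.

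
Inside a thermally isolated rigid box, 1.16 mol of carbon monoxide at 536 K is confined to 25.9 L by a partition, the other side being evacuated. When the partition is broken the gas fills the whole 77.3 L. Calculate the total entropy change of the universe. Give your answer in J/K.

For an ideal gas in free expansion Q = 0 and W = 0, so T is unchanged.
Entropy is a state function; using a reversible isothermal path, ΔS_gas = nR ln(V₂/V₁) = 1.16 × 8.314 × ln(77.3/25.9) = 10.5 J/K.
The insulated surroundings exchange no heat, so ΔS_surr = 0 and ΔS_universe = ΔS_gas.

ΔS_universe = 10.5 J/K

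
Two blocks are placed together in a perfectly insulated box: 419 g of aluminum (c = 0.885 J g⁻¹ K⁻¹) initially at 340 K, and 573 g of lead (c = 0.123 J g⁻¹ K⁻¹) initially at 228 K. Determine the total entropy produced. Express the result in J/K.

Energy balance: T_f = (m₁c₁T₁ + m₂c₂T₂)/(m₁c₁ + m₂c₂) = 322.11 K.
ΔS₁ = m₁c₁ ln(T_f/T₁) = 370.815 × ln(322.11/340) = -20.04 J/K.
ΔS₂ = m₂c₂ ln(T_f/T₂) = 70.479 × ln(322.11/228) = 24.35 J/K.
ΔS_total = -20.04 + 24.35 = 4.31 J/K.

ΔS_total = 4.31 J/K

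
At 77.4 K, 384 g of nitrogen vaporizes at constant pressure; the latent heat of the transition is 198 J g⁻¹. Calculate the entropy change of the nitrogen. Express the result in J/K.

Heat absorbed by the substance: Q = mL = 384 × 198 = 76032 J.
At constant T, ΔS = Q_rev/T = 76032 / 77.4 = 982 J/K.

ΔS = 982 J/K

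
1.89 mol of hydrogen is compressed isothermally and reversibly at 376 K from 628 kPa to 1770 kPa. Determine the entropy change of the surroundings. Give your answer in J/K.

For an isothermal ideal gas ΔS_gas = nR ln(P₁/P₂) = 1.89 × 8.314 × ln(628/1770) = -16.3 J/K.
The process is reversible, so ΔS_surr = −ΔS_gas = 16.3 J/K and ΔS_universe = 0.

ΔS_surr = 16.3 J/K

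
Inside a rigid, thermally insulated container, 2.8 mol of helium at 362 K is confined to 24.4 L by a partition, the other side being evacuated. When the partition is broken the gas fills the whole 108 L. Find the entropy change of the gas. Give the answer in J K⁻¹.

For an ideal gas in free expansion Q = 0 and W = 0, so T is unchanged.
Entropy is a state function; using a reversible isothermal path, ΔS_gas = nR ln(V₂/V₁) = 2.8 × 8.314 × ln(108/24.4) = 34.6 J/K.

ΔS_gas = 34.6 J/K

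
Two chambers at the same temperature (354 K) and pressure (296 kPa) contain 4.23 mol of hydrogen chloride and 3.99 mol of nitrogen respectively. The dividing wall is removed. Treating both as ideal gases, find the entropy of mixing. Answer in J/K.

ΔS_mix = 47.3 J/K

Mole fractions: x_A = 4.23/8.22 = 0.515, x_B = 0.485.
ΔS_mix = −R(n_A ln x_A + n_B ln x_B) = −8.314 × (4.23 ln 0.515 + 3.99 ln 0.485) = 47.3 J/K.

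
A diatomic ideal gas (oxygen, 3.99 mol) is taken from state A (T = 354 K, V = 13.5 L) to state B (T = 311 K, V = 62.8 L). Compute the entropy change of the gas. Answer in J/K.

ΔS = 40.3 J/K

Entropy is a state function: ΔS = nC_V ln(T₂/T₁) + nR ln(V₂/V₁), with C_V = 5R/2 = 20.79 J mol⁻¹ K⁻¹ for a diatomic ideal gas.
ΔS = 3.99 × [20.79 × ln(311/354) + 8.314 × ln(62.8/13.5)] = 40.3 J/K.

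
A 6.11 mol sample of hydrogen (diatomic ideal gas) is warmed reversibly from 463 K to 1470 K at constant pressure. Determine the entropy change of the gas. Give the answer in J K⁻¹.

ΔS = 205 J/K

At constant pressure, ΔS = nC_p ln(T₂/T₁) with C_p = 7R/2 = 29.1 J mol⁻¹ K⁻¹.
ΔS = 6.11 × 29.1 × ln(1470/463) = 205 J/K.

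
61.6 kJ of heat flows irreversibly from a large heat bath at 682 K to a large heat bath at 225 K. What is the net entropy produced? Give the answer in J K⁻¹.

ΔS_hot = −Q/T_H = −61600/682 = -90.32 J/K and ΔS_cold = +Q/T_C = 61600/225 = 273.8 J/K.
ΔS_total = -90.32 + 273.8 = 183 J/K, positive as the second law requires.

ΔS_total = 183 J/K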